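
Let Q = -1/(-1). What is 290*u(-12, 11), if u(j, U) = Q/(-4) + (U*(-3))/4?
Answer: -2465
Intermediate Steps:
Q = 1 (Q = -1*(-1) = 1)
u(j, U) = -¼ - 3*U/4 (u(j, U) = 1/(-4) + (U*(-3))/4 = 1*(-¼) - 3*U*(¼) = -¼ - 3*U/4)
290*u(-12, 11) = 290*(-¼ - ¾*11) = 290*(-¼ - 33/4) = 290*(-17/2) = -2465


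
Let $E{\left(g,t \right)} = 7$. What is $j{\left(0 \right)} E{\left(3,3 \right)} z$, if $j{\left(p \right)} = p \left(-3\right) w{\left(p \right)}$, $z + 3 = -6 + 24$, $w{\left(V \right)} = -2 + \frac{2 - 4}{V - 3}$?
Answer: $0$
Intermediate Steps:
$w{\left(V \right)} = -2 - \frac{2}{-3 + V}$
$z = 15$ ($z = -3 + \left(-6 + 24\right) = -3 + 18 = 15$)
$j{\left(p \right)} = - \frac{6 p \left(2 - p\right)}{-3 + p}$ ($j{\left(p \right)} = p \left(-3\right) \frac{2 \left(2 - p\right)}{-3 + p} = - 3 p \frac{2 \left(2 - p\right)}{-3 + p} = - \frac{6 p \left(2 - p\right)}{-3 + p}$)
$j{\left(0 \right)} E{\left(3,3 \right)} z = 6 \cdot 0 \frac{1}{-3 + 0} \left(-2 + 0\right) 7 \cdot 15 = 6 \cdot 0 \frac{1}{-3} \left(-2\right) 7 \cdot 15 = 6 \cdot 0 \left(- \frac{1}{3}\right) \left(-2\right) 7 \cdot 15 = 0 \cdot 7 \cdot 15 = 0 \cdot 15 = 0$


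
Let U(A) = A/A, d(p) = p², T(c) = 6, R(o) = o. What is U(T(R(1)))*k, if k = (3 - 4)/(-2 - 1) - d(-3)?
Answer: -26/3 ≈ -8.6667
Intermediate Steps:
k = -26/3 (k = (3 - 4)/(-2 - 1) - 1*(-3)² = -1/(-3) - 1*9 = -1*(-⅓) - 9 = ⅓ - 9 = -26/3 ≈ -8.6667)
U(A) = 1
U(T(R(1)))*k = 1*(-26/3) = -26/3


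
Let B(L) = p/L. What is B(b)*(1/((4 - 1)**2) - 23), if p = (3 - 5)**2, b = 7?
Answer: -824/63 ≈ -13.079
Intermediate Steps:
p = 4 (p = (-2)**2 = 4)
B(L) = 4/L
B(b)*(1/((4 - 1)**2) - 23) = (4/7)*(1/((4 - 1)**2) - 23) = (4*(1/7))*(1/(3**2) - 23) = 4*(1/9 - 23)/7 = (4/7)*(-206/9) = -824/63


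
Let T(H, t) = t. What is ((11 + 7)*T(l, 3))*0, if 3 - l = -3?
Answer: 0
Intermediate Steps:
l = 6 (l = 3 - 1*(-3) = 3 + 3 = 6)
((11 + 7)*T(l, 3))*0 = ((11 + 7)*3)*0 = (18*3)*0 = 54*0 = 0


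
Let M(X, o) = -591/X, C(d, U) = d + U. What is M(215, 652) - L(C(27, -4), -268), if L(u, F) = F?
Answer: 57029/215 ≈ 265.25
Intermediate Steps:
C(d, U) = U + d
M(215, 652) - L(C(27, -4), -268) = -591/215 - 1*(-268) = -591*1/215 + 268 = -591/215 + 268 = 57029/215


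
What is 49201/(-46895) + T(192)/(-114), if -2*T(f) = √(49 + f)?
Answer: -49201/46895 + √241/228 ≈ -0.98108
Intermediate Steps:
T(f) = -√(49 + f)/2
49201/(-46895) + T(192)/(-114) = 49201/(-46895) - √(49 + 192)/2/(-114) = 49201*(-1/46895) - √241/2*(-1/114) = -49201/46895 + √241/228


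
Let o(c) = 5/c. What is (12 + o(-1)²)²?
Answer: 1369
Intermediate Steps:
(12 + o(-1)²)² = (12 + (5/(-1))²)² = (12 + (5*(-1))²)² = (12 + (-5)²)² = (12 + 25)² = 37² = 1369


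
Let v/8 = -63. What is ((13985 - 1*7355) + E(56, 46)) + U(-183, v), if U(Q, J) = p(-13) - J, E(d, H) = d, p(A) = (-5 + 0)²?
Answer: 7215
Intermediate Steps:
v = -504 (v = 8*(-63) = -504)
p(A) = 25 (p(A) = (-5)² = 25)
U(Q, J) = 25 - J
((13985 - 1*7355) + E(56, 46)) + U(-183, v) = ((13985 - 1*7355) + 56) + (25 - 1*(-504)) = ((13985 - 7355) + 56) + (25 + 504) = (6630 + 56) + 529 = 6686 + 529 = 7215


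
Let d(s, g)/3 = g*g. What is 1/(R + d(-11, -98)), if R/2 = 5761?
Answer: 1/40334 ≈ 2.4793e-5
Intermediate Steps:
R = 11522 (R = 2*5761 = 11522)
d(s, g) = 3*g² (d(s, g) = 3*(g*g) = 3*g²)
1/(R + d(-11, -98)) = 1/(11522 + 3*(-98)²) = 1/(11522 + 3*9604) = 1/(11522 + 28812) = 1/40334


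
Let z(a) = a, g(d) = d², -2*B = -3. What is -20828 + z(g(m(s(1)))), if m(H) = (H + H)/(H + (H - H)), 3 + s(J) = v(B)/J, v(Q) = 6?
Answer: -20824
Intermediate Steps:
B = 3/2 (B = -½*(-3) = 3/2 ≈ 1.5000)
s(J) = -3 + 6/J
m(H) = 2 (m(H) = (2*H)/(H + 0) = (2*H)/H = 2)
-20828 + z(g(m(s(1)))) = -20828 + 2² = -20828 + 4 = -20824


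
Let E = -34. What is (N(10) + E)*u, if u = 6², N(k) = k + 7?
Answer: -612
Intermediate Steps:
N(k) = 7 + k
u = 36
(N(10) + E)*u = ((7 + 10) - 34)*36 = (17 - 34)*36 = -17*36 = -612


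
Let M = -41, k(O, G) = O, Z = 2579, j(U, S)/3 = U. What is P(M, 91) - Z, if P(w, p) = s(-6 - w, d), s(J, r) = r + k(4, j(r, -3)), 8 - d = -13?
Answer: -2554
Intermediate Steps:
j(U, S) = 3*U
d = 21 (d = 8 - 1*(-13) = 8 + 13 = 21)
s(J, r) = 4 + r (s(J, r) = r + 4 = 4 + r)
P(w, p) = 25 (P(w, p) = 4 + 21 = 25)
P(M, 91) - Z = 25 - 1*2579 = 25 - 2579 = -2554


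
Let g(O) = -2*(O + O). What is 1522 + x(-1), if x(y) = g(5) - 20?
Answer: 1482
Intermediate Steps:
g(O) = -4*O
x(y) = -40 (x(y) = -4*5 - 20 = -20 - 20 = -40)
1522 + x(-1) = 1522 - 40 = 1482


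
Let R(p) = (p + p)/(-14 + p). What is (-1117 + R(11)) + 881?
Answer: -730/3 ≈ -243.33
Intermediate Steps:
R(p) = 2*p/(-14 + p) (R(p) = (2*p)/(-14 + p) = 2*p/(-14 + p))
(-1117 + R(11)) + 881 = (-1117 + 2*11/(-14 + 11)) + 881 = (-1117 + 2*11/(-3)) + 881 = (-1117 + 2*11*(-⅓)) + 881 = (-1117 - 22/3) + 881 = -3373/3 + 881 = -730/3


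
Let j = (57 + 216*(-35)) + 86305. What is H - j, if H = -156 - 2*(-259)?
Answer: -78440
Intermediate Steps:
H = 362 (H = -156 + 518 = 362)
j = 78802 (j = (57 - 7560) + 86305 = -7503 + 86305 = 78802)
H - j = 362 - 1*78802 = 362 - 78802 = -78440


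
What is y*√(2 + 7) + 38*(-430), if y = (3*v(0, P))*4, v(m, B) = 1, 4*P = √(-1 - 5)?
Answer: -16304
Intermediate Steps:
P = I*√6/4 (P = √(-1 - 5)/4 = √(-6)/4 = (I*√6)/4 = I*√6/4 ≈ 0.61237*I)
y = 12 (y = (3*1)*4 = 3*4 = 12)
y*√(2 + 7) + 38*(-430) = 12*√(2 + 7) + 38*(-430) = 12*√9 - 16340 = 12*3 - 16340 = 36 - 16340 = -16304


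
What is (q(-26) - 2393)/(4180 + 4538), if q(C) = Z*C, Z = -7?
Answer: -737/2906 ≈ -0.25361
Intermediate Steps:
q(C) = -7*C
(q(-26) - 2393)/(4180 + 4538) = (-7*(-26) - 2393)/(4180 + 4538) = (182 - 2393)/8718 = -2211*1/8718 = -737/2906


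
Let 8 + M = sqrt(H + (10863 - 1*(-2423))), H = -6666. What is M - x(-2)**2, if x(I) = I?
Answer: -12 + 2*sqrt(1655) ≈ 69.363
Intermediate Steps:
M = -8 + 2*sqrt(1655) (M = -8 + sqrt(-6666 + (10863 - 1*(-2423))) = -8 + sqrt(-6666 + (10863 + 2423)) = -8 + sqrt(-6666 + 13286) = -8 + sqrt(6620) = -8 + 2*sqrt(1655) ≈ 73.363)
M - x(-2)**2 = (-8 + 2*sqrt(1655)) - 1*(-2)**2 = (-8 + 2*sqrt(1655)) - 1*4 = (-8 + 2*sqrt(1655)) - 4 = -12 + 2*sqrt(1655)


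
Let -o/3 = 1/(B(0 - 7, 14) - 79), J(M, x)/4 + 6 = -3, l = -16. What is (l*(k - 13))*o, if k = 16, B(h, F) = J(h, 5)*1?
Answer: -144/115 ≈ -1.2522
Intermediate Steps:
J(M, x) = -36 (J(M, x) = -24 + 4*(-3) = -24 - 12 = -36)
B(h, F) = -36 (B(h, F) = -36*1 = -36)
o = 3/115 (o = -3/(-36 - 79) = -3/(-115) = -3*(-1/115) = 3/115 ≈ 0.026087)
(l*(k - 13))*o = -16*(16 - 13)*(3/115) = -16*3*(3/115) = -48*3/115 = -144/115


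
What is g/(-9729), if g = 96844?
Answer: -96844/9729 ≈ -9.9542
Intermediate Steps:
g/(-9729) = 96844/(-9729) = 96844*(-1/9729) = -96844/9729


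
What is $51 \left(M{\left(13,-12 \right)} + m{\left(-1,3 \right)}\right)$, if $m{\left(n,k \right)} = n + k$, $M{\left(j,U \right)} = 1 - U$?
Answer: $765$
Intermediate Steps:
$m{\left(n,k \right)} = k + n$
$51 \left(M{\left(13,-12 \right)} + m{\left(-1,3 \right)}\right) = 51 \left(\left(1 - -12\right) + \left(3 - 1\right)\right) = 51 \left(\left(1 + 12\right) + 2\right) = 51 \left(13 + 2\right) = 51 \cdot 15 = 765$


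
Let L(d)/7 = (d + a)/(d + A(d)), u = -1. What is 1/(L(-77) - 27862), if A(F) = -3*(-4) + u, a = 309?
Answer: -33/920258 ≈ -3.5860e-5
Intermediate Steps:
A(F) = 11 (A(F) = -3*(-4) - 1 = 12 - 1 = 11)
L(d) = 7*(309 + d)/(11 + d) (L(d) = 7*((d + 309)/(d + 11)) = 7*((309 + d)/(11 + d)) = 7*(309 + d)/(11 + d))
1/(L(-77) - 27862) = 1/(7*(309 - 77)/(11 - 77) - 27862) = 1/(7*232/(-66) - 27862) = 1/(7*(-1/66)*232 - 27862) = 1/(-812/33 - 27862) = 1/(-920258/33) = -33/920258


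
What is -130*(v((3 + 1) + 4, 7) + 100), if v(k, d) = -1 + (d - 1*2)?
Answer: -13520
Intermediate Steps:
v(k, d) = -3 + d (v(k, d) = -1 + (d - 2) = -1 + (-2 + d) = -3 + d)
-130*(v((3 + 1) + 4, 7) + 100) = -130*((-3 + 7) + 100) = -130*(4 + 100) = -130*104 = -13520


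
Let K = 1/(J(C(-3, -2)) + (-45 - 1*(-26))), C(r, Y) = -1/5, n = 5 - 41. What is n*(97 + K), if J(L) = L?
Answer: -27921/8 ≈ -3490.1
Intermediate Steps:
n = -36
C(r, Y) = -1/5 (C(r, Y) = -1*1/5 = -1/5)
K = -5/96 (K = 1/(-1/5 + (-45 - 1*(-26))) = 1/(-1/5 + (-45 + 26)) = 1/(-1/5 - 19) = 1/(-96/5) = -5/96 ≈ -0.052083)
n*(97 + K) = -36*(97 - 5/96) = -36*9307/96 = -27921/8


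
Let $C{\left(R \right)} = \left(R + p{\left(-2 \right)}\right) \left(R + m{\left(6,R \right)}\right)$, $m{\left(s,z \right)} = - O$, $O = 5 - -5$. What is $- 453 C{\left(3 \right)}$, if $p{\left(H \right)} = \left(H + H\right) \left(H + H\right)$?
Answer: $60249$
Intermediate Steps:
$O = 10$ ($O = 5 + 5 = 10$)
$m{\left(s,z \right)} = -10$ ($m{\left(s,z \right)} = \left(-1\right) 10 = -10$)
$p{\left(H \right)} = 4 H^{2}$ ($p{\left(H \right)} = 2 H 2 H = 4 H^{2}$)
$C{\left(R \right)} = \left(-10 + R\right) \left(16 + R\right)$ ($C{\left(R \right)} = \left(R + 4 \left(-2\right)^{2}\right) \left(R - 10\right) = \left(R + 4 \cdot 4\right) \left(-10 + R\right) = \left(R + 16\right) \left(-10 + R\right) = \left(16 + R\right) \left(-10 + R\right) = \left(-10 + R\right) \left(16 + R\right)$)
$- 453 C{\left(3 \right)} = - 453 \left(-160 + 3^{2} + 6 \cdot 3\right) = - 453 \left(-160 + 9 + 18\right) = \left(-453\right) \left(-133\right) = 60249$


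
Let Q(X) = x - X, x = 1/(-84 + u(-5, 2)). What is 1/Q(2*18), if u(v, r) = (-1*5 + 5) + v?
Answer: -89/3205 ≈ -0.027769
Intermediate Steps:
u(v, r) = v (u(v, r) = (-5 + 5) + v = 0 + v = v)
x = -1/89 (x = 1/(-84 - 5) = 1/(-89) = -1/89 ≈ -0.011236)
Q(X) = -1/89 - X
1/Q(2*18) = 1/(-1/89 - 2*18) = 1/(-1/89 - 1*36) = 1/(-1/89 - 36) = 1/(-3205/89) = -89/3205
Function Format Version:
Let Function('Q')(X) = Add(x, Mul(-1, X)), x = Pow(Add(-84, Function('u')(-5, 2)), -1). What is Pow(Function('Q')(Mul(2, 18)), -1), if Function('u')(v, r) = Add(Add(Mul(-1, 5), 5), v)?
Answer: Rational(-89, 3205) ≈ -0.027769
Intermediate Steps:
Function('u')(v, r) = v (Function('u')(v, r) = Add(Add(-5, 5), v) = Add(0, v) = v)
x = Rational(-1, 89) (x = Pow(Add(-84, -5), -1) = Pow(-89, -1) = Rational(-1, 89) ≈ -0.011236)
Function('Q')(X) = Add(Rational(-1, 89), Mul(-1, X))
Pow(Function('Q')(Mul(2, 18)), -1) = Pow(Add(Rational(-1, 89), Mul(-1, Mul(2, 18))), -1) = Pow(Add(Rational(-1, 89), Mul(-1, 36)), -1) = Pow(Add(Rational(-1, 89), -36), -1) = Pow(Rational(-3205, 89), -1) = Rational(-89, 3205)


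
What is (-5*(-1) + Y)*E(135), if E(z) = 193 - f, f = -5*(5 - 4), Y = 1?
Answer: 1188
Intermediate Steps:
f = -5 (f = -5*1 = -5)
E(z) = 198 (E(z) = 193 - 1*(-5) = 193 + 5 = 198)
(-5*(-1) + Y)*E(135) = (-5*(-1) + 1)*198 = (5 + 1)*198 = 6*198 = 1188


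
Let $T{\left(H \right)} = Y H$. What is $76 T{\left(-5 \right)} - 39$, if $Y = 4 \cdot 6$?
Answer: $-9159$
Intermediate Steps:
$Y = 24$
$T{\left(H \right)} = 24 H$
$76 T{\left(-5 \right)} - 39 = 76 \cdot 24 \left(-5\right) - 39 = 76 \left(-120\right) - 39 = -9120 - 39 = -9159$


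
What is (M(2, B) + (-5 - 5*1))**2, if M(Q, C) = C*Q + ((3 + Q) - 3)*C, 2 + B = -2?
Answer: 676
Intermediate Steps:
B = -4 (B = -2 - 2 = -4)
M(Q, C) = 2*C*Q (M(Q, C) = C*Q + Q*C = C*Q + C*Q = 2*C*Q)
(M(2, B) + (-5 - 5*1))**2 = (2*(-4)*2 + (-5 - 5*1))**2 = (-16 + (-5 - 5))**2 = (-16 - 10)**2 = (-26)**2 = 676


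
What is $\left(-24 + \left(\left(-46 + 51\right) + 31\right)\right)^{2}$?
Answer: $144$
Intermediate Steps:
$\left(-24 + \left(\left(-46 + 51\right) + 31\right)\right)^{2} = \left(-24 + \left(5 + 31\right)\right)^{2} = \left(-24 + 36\right)^{2} = 12^{2} = 144$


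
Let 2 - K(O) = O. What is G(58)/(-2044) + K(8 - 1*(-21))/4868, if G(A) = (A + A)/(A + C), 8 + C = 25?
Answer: -1175947/186566100 ≈ -0.0063031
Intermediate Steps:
C = 17 (C = -8 + 25 = 17)
K(O) = 2 - O
G(A) = 2*A/(17 + A) (G(A) = (A + A)/(A + 17) = (2*A)/(17 + A) = 2*A/(17 + A))
G(58)/(-2044) + K(8 - 1*(-21))/4868 = (2*58/(17 + 58))/(-2044) + (2 - (8 - 1*(-21)))/4868 = (2*58/75)*(-1/2044) + (2 - (8 + 21))*(1/4868) = (2*58*(1/75))*(-1/2044) + (2 - 1*29)*(1/4868) = (116/75)*(-1/2044) + (2 - 29)*(1/4868) = -29/38325 - 27*1/4868 = -29/38325 - 27/4868 = -1175947/186566100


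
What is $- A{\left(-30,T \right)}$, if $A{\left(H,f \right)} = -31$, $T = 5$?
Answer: $31$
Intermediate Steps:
$- A{\left(-30,T \right)} = \left(-1\right) \left(-31\right) = 31$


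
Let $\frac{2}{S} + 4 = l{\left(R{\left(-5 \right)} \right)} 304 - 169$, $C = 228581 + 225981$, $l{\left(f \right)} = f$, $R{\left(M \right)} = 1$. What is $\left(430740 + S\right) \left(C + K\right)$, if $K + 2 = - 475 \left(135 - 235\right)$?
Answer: $\frac{28329710500520}{131} \approx 2.1626 \cdot 10^{11}$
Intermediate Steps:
$C = 454562$
$S = \frac{2}{131}$ ($S = \frac{2}{-4 + \left(1 \cdot 304 - 169\right)} = \frac{2}{-4 + \left(304 - 169\right)} = \frac{2}{-4 + 135} = \frac{2}{131} \approx 0.015267$)
$K = 47498$ ($K = -2 - 475 \left(135 - 235\right) = -2 - -47500 = -2 + 47500 = 47498$)
$\left(430740 + S\right) \left(C + K\right) = \left(430740 + \frac{2}{131}\right) \left(454562 + 47498\right) = \frac{56426942}{131} \cdot 502060 = \frac{28329710500520}{131}$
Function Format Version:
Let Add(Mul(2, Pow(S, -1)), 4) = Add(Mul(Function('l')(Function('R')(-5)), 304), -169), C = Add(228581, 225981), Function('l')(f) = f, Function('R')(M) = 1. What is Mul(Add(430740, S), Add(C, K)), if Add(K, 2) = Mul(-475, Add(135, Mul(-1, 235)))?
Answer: Rational(28329710500520, 131) ≈ 2.1626e+11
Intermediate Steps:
C = 454562
S = Rational(2, 131) (S = Mul(2, Pow(Add(-4, Add(Mul(1, 304), -169)), -1)) = Mul(2, Pow(Add(-4, Add(304, -169)), -1)) = Mul(2, Pow(Add(-4, 135), -1)) = Mul(2, Pow(131, -1)) = Mul(2, Rational(1, 131)) = Rational(2, 131) ≈ 0.015267)
K = 47498 (K = Add(-2, Mul(-475, Add(135, Mul(-1, 235)))) = Add(-2, Mul(-475, Add(135, -235))) = Add(-2, Mul(-475, -100)) = Add(-2, 47500) = 47498)
Mul(Add(430740, S), Add(C, K)) = Mul(Add(430740, Rational(2, 131)), Add(454562, 47498)) = Mul(Rational(56426942, 131), 502060) = Rational(28329710500520, 131)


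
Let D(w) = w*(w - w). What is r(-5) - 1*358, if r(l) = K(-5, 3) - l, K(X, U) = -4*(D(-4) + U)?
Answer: -365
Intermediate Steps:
D(w) = 0 (D(w) = w*0 = 0)
K(X, U) = -4*U (K(X, U) = -4*(0 + U) = -4*U)
r(l) = -12 - l (r(l) = -4*3 - l = -12 - l)
r(-5) - 1*358 = (-12 - 1*(-5)) - 1*358 = (-12 + 5) - 358 = -7 - 358 = -365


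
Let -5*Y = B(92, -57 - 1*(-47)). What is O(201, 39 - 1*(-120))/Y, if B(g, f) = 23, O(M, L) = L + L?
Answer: -1590/23 ≈ -69.130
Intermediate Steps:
O(M, L) = 2*L
Y = -23/5 (Y = -⅕*23 = -23/5 ≈ -4.6000)
O(201, 39 - 1*(-120))/Y = (2*(39 - 1*(-120)))/(-23/5) = (2*(39 + 120))*(-5/23) = (2*159)*(-5/23) = 318*(-5/23) = -1590/23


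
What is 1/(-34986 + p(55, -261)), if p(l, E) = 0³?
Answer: -1/34986 ≈ -2.8583e-5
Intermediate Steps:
p(l, E) = 0
1/(-34986 + p(55, -261)) = 1/(-34986 + 0) = 1/(-34986) = -1/34986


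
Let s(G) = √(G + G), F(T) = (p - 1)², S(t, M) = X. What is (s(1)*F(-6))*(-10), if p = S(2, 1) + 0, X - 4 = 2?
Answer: -250*√2 ≈ -353.55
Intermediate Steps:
X = 6 (X = 4 + 2 = 6)
S(t, M) = 6
p = 6 (p = 6 + 0 = 6)
F(T) = 25 (F(T) = (6 - 1)² = 5² = 25)
s(G) = √2*√G (s(G) = √(2*G) = √2*√G)
(s(1)*F(-6))*(-10) = ((√2*√1)*25)*(-10) = ((√2*1)*25)*(-10) = (√2*25)*(-10) = (25*√2)*(-10) = -250*√2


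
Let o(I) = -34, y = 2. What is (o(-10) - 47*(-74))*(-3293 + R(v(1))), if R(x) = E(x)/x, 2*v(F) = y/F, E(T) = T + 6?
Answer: -11316984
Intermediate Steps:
E(T) = 6 + T
v(F) = 1/F (v(F) = (2/F)/2 = 1/F)
R(x) = (6 + x)/x
(o(-10) - 47*(-74))*(-3293 + R(v(1))) = (-34 - 47*(-74))*(-3293 + (6 + 1/1)/(1/1)) = (-34 + 3478)*(-3293 + (6 + 1)/1) = 3444*(-3293 + 1*7) = 3444*(-3293 + 7) = 3444*(-3286) = -11316984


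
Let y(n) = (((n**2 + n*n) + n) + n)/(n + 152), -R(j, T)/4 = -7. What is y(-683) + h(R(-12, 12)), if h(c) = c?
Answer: -916744/531 ≈ -1726.4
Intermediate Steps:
R(j, T) = 28 (R(j, T) = -4*(-7) = 28)
y(n) = (2*n + 2*n**2)/(152 + n) (y(n) = (((n**2 + n**2) + n) + n)/(152 + n) = ((2*n**2 + n) + n)/(152 + n) = ((n + 2*n**2) + n)/(152 + n) = (2*n + 2*n**2)/(152 + n))
y(-683) + h(R(-12, 12)) = 2*(-683)*(1 - 683)/(152 - 683) + 28 = 2*(-683)*(-682)/(-531) + 28 = 2*(-683)*(-1/531)*(-682) + 28 = -931612/531 + 28 = -916744/531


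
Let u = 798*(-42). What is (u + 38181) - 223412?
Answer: -218747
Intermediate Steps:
u = -33516
(u + 38181) - 223412 = (-33516 + 38181) - 223412 = 4665 - 223412 = -218747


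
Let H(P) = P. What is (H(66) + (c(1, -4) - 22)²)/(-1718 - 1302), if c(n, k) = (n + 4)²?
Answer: -15/604 ≈ -0.024834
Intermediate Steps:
c(n, k) = (4 + n)²
(H(66) + (c(1, -4) - 22)²)/(-1718 - 1302) = (66 + ((4 + 1)² - 22)²)/(-1718 - 1302) = (66 + (5² - 22)²)/(-3020) = (66 + (25 - 22)²)*(-1/3020) = (66 + 3²)*(-1/3020) = (66 + 9)*(-1/3020) = 75*(-1/3020) = -15/604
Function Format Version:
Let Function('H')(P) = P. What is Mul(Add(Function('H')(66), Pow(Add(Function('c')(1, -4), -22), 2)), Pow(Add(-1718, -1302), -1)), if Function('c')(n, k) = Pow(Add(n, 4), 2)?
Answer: Rational(-15, 604) ≈ -0.024834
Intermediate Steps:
Function('c')(n, k) = Pow(Add(4, n), 2)
Mul(Add(Function('H')(66), Pow(Add(Function('c')(1, -4), -22), 2)), Pow(Add(-1718, -1302), -1)) = Mul(Add(66, Pow(Add(Pow(Add(4, 1), 2), -22), 2)), Pow(Add(-1718, -1302), -1)) = Mul(Add(66, Pow(Add(Pow(5, 2), -22), 2)), Pow(-3020, -1)) = Mul(Add(66, Pow(Add(25, -22), 2)), Rational(-1, 3020)) = Mul(Add(66, Pow(3, 2)), Rational(-1, 3020)) = Mul(Add(66, 9), Rational(-1, 3020)) = Mul(75, Rational(-1, 3020)) = Rational(-15, 604)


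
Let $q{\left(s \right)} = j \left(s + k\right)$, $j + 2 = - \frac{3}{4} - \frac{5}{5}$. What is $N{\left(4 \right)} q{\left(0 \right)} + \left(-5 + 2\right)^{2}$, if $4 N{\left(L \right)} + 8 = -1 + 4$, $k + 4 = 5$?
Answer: $\frac{219}{16} \approx 13.688$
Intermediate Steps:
$k = 1$ ($k = -4 + 5 = 1$)
$j = - \frac{15}{4}$ ($j = -2 - \left(1 + \frac{3}{4}\right) = -2 - \frac{7}{4} = - \frac{15}{4} \approx -3.75$)
$q{\left(s \right)} = - \frac{15}{4} - \frac{15 s}{4}$ ($q{\left(s \right)} = - \frac{15 \left(s + 1\right)}{4} = - \frac{15 \left(1 + s\right)}{4} = - \frac{15}{4} - \frac{15 s}{4}$)
$N{\left(L \right)} = - \frac{5}{4}$ ($N{\left(L \right)} = -2 + \frac{-1 + 4}{4} = -2 + \frac{1}{4} \cdot 3 = -2 + \frac{3}{4} = - \frac{5}{4}$)
$N{\left(4 \right)} q{\left(0 \right)} + \left(-5 + 2\right)^{2} = - \frac{5 \left(- \frac{15}{4} - 0\right)}{4} + \left(-5 + 2\right)^{2} = - \frac{5 \left(- \frac{15}{4} + 0\right)}{4} + \left(-3\right)^{2} = \left(- \frac{5}{4}\right) \left(- \frac{15}{4}\right) + 9 = \frac{75}{16} + 9 = \frac{219}{16}$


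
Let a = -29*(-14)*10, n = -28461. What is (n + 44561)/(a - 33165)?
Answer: -3220/5821 ≈ -0.55317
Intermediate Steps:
a = 4060 (a = 406*10 = 4060)
(n + 44561)/(a - 33165) = (-28461 + 44561)/(4060 - 33165) = 16100/(-29105) = 16100*(-1/29105) = -3220/5821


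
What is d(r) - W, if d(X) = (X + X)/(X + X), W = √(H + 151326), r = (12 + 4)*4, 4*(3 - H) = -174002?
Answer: 1 - √779318/2 ≈ -440.40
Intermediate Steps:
H = 87007/2 (H = 3 - ¼*(-174002) = 3 + 87001/2 = 87007/2 ≈ 43504.)
r = 64 (r = 16*4 = 64)
W = √779318/2 (W = √(87007/2 + 151326) = √(389659/2) = √779318/2 ≈ 441.40)
d(X) = 1 (d(X) = (2*X)/((2*X)) = (2*X)*(1/(2*X)) = 1)
d(r) - W = 1 - √779318/2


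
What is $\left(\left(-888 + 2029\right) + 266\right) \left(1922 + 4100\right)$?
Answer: $8472954$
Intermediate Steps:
$\left(\left(-888 + 2029\right) + 266\right) \left(1922 + 4100\right) = \left(1141 + 266\right) 6022 = 1407 \cdot 6022 = 8472954$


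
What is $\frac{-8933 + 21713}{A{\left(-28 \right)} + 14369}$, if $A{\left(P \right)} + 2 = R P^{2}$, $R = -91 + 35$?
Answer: $- \frac{12780}{29537} \approx -0.43268$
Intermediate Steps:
$R = -56$
$A{\left(P \right)} = -2 - 56 P^{2}$
$\frac{-8933 + 21713}{A{\left(-28 \right)} + 14369} = \frac{-8933 + 21713}{\left(-2 - 56 \left(-28\right)^{2}\right) + 14369} = \frac{12780}{\left(-2 - 43904\right) + 14369} = \frac{12780}{-43906 + 14369} = \frac{12780}{-29537} = 12780 \left(- \frac{1}{29537}\right) = - \frac{12780}{29537}$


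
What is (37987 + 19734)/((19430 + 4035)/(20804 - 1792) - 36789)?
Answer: -1097391652/699409003 ≈ -1.5690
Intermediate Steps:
(37987 + 19734)/((19430 + 4035)/(20804 - 1792) - 36789) = 57721/(23465/19012 - 36789) = 57721/(-699409003/19012) = 57721*(-19012/699409003) = -1097391652/699409003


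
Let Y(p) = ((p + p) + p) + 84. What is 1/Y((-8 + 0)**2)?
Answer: 1/276 ≈ 0.0036232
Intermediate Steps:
Y(p) = 84 + 3*p (Y(p) = (2*p + p) + 84 = 3*p + 84 = 84 + 3*p)
1/Y((-8 + 0)**2) = 1/(84 + 3*(-8 + 0)**2) = 1/(84 + 3*(-8)**2) = 1/(84 + 3*64) = 1/(84 + 192) = 1/276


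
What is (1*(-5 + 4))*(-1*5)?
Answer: 5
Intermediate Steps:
(1*(-5 + 4))*(-1*5) = (1*(-1))*(-5) = -1*(-5) = 5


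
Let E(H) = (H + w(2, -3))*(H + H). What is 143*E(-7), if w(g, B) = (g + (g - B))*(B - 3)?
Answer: 98098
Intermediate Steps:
w(g, B) = (-3 + B)*(-B + 2*g) (w(g, B) = (-B + 2*g)*(-3 + B) = (-3 + B)*(-B + 2*g))
E(H) = 2*H*(-42 + H) (E(H) = (H + (-1*(-3)**2 - 6*2 + 3*(-3) + 2*(-3)*2))*(H + H) = (H + (-1*9 - 12 - 9 - 12))*(2*H) = (H + (-9 - 12 - 9 - 12))*(2*H) = (H - 42)*(2*H) = (-42 + H)*(2*H) = 2*H*(-42 + H))
143*E(-7) = 143*(2*(-7)*(-42 - 7)) = 143*(2*(-7)*(-49)) = 143*686 = 98098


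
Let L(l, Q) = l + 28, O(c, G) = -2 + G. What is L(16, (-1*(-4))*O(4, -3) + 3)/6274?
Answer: 22/3137 ≈ 0.0070131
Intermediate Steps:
L(l, Q) = 28 + l
L(16, (-1*(-4))*O(4, -3) + 3)/6274 = (28 + 16)/6274 = 44*(1/6274) = 22/3137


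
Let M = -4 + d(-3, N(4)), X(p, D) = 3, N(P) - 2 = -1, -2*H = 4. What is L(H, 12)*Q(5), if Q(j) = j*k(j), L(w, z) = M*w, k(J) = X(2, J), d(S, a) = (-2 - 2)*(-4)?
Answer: -360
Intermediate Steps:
H = -2 (H = -½*4 = -2)
N(P) = 1 (N(P) = 2 - 1 = 1)
d(S, a) = 16 (d(S, a) = -4*(-4) = 16)
k(J) = 3
M = 12 (M = -4 + 16 = 12)
L(w, z) = 12*w
Q(j) = 3*j (Q(j) = j*3 = 3*j)
L(H, 12)*Q(5) = (12*(-2))*(3*5) = -24*15 = -360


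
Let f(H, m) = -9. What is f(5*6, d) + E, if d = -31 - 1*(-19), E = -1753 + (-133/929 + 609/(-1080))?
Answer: -589519747/334440 ≈ -1762.7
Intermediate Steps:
E = -586509787/334440 (E = -1753 + (-133*1/929 + 609*(-1/1080)) = -1753 + (-133/929 - 203/360) = -1753 - 236467/334440 = -586509787/334440 ≈ -1753.7)
d = -12 (d = -31 + 19 = -12)
f(5*6, d) + E = -9 - 586509787/334440 = -589519747/334440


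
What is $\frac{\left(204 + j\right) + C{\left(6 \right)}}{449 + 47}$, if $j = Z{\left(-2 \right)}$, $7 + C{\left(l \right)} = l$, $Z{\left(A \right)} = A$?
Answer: $\frac{201}{496} \approx 0.40524$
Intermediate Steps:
$C{\left(l \right)} = -7 + l$
$j = -2$
$\frac{\left(204 + j\right) + C{\left(6 \right)}}{449 + 47} = \frac{\left(204 - 2\right) + \left(-7 + 6\right)}{449 + 47} = \frac{202 - 1}{496} = 201 \cdot \frac{1}{496} = \frac{201}{496}$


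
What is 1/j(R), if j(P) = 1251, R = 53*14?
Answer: 1/1251 ≈ 0.00079936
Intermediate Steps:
R = 742
1/j(R) = 1/1251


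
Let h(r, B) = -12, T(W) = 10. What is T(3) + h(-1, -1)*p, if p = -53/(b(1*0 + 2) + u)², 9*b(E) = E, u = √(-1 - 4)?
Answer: 2*(-23753*I + 180*√5)/(36*√5 + 401*I) ≈ -113.49 - 24.79*I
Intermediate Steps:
u = I*√5 (u = √(-5) = I*√5 ≈ 2.2361*I)
b(E) = E/9
p = -53/(2/9 + I*√5)² (p = -53/((1*0 + 2)/9 + I*√5)² = -53/((0 + 2)/9 + I*√5)² = -53/((⅑)*2 + I*√5)² = -53/(2/9 + I*√5)² ≈ 10.291 + 2.0659*I)
T(3) + h(-1, -1)*p = 10 - 51516*I/(36*√5 + 401*I)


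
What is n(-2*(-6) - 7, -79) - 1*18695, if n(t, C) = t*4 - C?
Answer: -18596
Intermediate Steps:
n(t, C) = -C + 4*t (n(t, C) = 4*t - C = -C + 4*t)
n(-2*(-6) - 7, -79) - 1*18695 = (-1*(-79) + 4*(-2*(-6) - 7)) - 1*18695 = (79 + 4*(12 - 7)) - 18695 = (79 + 4*5) - 18695 = (79 + 20) - 18695 = 99 - 18695 = -18596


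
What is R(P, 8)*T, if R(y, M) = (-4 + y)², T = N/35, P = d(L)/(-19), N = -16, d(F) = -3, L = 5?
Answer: -85264/12635 ≈ -6.7482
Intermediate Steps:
P = 3/19 (P = -3/(-19) = -3*(-1/19) = 3/19 ≈ 0.15789)
T = -16/35 ≈ -0.45714
R(P, 8)*T = (-4 + 3/19)²*(-16/35) = (-73/19)²*(-16/35) = (5329/361)*(-16/35) = -85264/12635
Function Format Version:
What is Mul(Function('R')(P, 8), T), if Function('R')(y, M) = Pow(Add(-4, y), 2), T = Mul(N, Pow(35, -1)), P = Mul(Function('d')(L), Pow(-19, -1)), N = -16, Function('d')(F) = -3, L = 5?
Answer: Rational(-85264, 12635) ≈ -6.7482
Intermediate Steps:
P = Rational(3, 19) (P = Mul(-3, Pow(-19, -1)) = Mul(-3, Rational(-1, 19)) = Rational(3, 19) ≈ 0.15789)
T = Rational(-16, 35) (T = Mul(-16, Pow(35, -1)) = Mul(-16, Rational(1, 35)) = Rational(-16, 35) ≈ -0.45714)
Mul(Function('R')(P, 8), T) = Mul(Pow(Add(-4, Rational(3, 19)), 2), Rational(-16, 35)) = Mul(Pow(Rational(-73, 19), 2), Rational(-16, 35)) = Mul(Rational(5329, 361), Rational(-16, 35)) = Rational(-85264, 12635)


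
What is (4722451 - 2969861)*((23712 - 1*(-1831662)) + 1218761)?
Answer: 5387698259650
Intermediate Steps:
(4722451 - 2969861)*((23712 - 1*(-1831662)) + 1218761) = 1752590*((23712 + 1831662) + 1218761) = 1752590*(1855374 + 1218761) = 1752590*3074135 = 5387698259650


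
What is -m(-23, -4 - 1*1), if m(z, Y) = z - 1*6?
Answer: 29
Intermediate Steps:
m(z, Y) = -6 + z (m(z, Y) = z - 6 = -6 + z)
-m(-23, -4 - 1*1) = -(-6 - 23) = -1*(-29) = 29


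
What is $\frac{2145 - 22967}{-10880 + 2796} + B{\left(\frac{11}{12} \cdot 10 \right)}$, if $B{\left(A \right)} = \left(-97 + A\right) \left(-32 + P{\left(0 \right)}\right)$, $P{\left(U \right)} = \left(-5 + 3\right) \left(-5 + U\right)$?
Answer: $\frac{23462707}{12126} \approx 1934.9$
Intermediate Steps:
$P{\left(U \right)} = 10 - 2 U$ ($P{\left(U \right)} = - 2 \left(-5 + U\right) = 10 - 2 U$)
$B{\left(A \right)} = 2134 - 22 A$ ($B{\left(A \right)} = \left(-97 + A\right) \left(-32 + \left(10 - 0\right)\right) = \left(-97 + A\right) \left(-32 + \left(10 + 0\right)\right) = \left(-97 + A\right) \left(-32 + 10\right) = \left(-97 + A\right) \left(-22\right) = 2134 - 22 A$)
$\frac{2145 - 22967}{-10880 + 2796} + B{\left(\frac{11}{12} \cdot 10 \right)} = \frac{2145 - 22967}{-10880 + 2796} + \left(2134 - 22 \cdot \frac{11}{12} \cdot 10\right) = - \frac{20822}{-8084} + \left(2134 - 22 \cdot 11 \cdot \frac{1}{12} \cdot 10\right) = \left(-20822\right) \left(- \frac{1}{8084}\right) + \left(2134 - 22 \cdot \frac{11}{12} \cdot 10\right) = \frac{10411}{4042} + \left(2134 - \frac{605}{3}\right) = \frac{10411}{4042} + \frac{5797}{3} = \frac{23462707}{12126}$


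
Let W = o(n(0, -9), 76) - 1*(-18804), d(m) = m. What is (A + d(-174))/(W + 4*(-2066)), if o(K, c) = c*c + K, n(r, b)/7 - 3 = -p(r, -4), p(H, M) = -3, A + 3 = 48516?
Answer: 48339/16358 ≈ 2.9551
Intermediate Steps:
A = 48513 (A = -3 + 48516 = 48513)
n(r, b) = 42 (n(r, b) = 21 + 7*(-1*(-3)) = 21 + 7*3 = 21 + 21 = 42)
o(K, c) = K + c² (o(K, c) = c² + K = K + c²)
W = 24622 (W = (42 + 76²) - 1*(-18804) = (42 + 5776) + 18804 = 5818 + 18804 = 24622)
(A + d(-174))/(W + 4*(-2066)) = (48513 - 174)/(24622 + 4*(-2066)) = 48339/(24622 - 8264) = 48339/16358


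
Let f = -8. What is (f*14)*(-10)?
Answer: 1120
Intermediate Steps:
(f*14)*(-10) = -8*14*(-10) = -112*(-10) = 1120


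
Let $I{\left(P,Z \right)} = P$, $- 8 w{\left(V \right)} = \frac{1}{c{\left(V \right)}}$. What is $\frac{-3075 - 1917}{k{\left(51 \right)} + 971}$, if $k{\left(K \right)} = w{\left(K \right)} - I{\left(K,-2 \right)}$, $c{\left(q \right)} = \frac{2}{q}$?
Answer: $- \frac{79872}{14669} \approx -5.445$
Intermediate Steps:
$w{\left(V \right)} = - \frac{V}{16}$ ($w{\left(V \right)} = - \frac{1}{8 \frac{2}{V}} = - \frac{\frac{1}{2} V}{8} = - \frac{V}{16}$)
$k{\left(K \right)} = - \frac{17 K}{16}$ ($k{\left(K \right)} = - \frac{K}{16} - K = - \frac{17 K}{16}$)
$\frac{-3075 - 1917}{k{\left(51 \right)} + 971} = \frac{-3075 - 1917}{\left(- \frac{17}{16}\right) 51 + 971} = - \frac{4992}{- \frac{867}{16} + 971} = - \frac{4992}{\frac{14669}{16}} = \left(-4992\right) \frac{16}{14669} = - \frac{79872}{14669}$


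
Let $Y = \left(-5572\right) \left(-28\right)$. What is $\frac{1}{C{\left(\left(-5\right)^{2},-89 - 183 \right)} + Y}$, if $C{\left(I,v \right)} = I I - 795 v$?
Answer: $\frac{1}{372881} \approx 2.6818 \cdot 10^{-6}$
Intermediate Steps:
$Y = 156016$
$C{\left(I,v \right)} = I^{2} - 795 v$
$\frac{1}{C{\left(\left(-5\right)^{2},-89 - 183 \right)} + Y} = \frac{1}{\left(\left(\left(-5\right)^{2}\right)^{2} - 795 \left(-89 - 183\right)\right) + 156016} = \frac{1}{\left(25^{2} - -216240\right) + 156016} = \frac{1}{\left(625 + 216240\right) + 156016} = \frac{1}{216865 + 156016} = \frac{1}{372881}$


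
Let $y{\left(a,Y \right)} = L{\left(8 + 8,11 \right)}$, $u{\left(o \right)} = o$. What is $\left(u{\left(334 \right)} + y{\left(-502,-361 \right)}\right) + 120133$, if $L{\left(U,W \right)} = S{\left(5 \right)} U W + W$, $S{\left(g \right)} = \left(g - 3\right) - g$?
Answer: $119950$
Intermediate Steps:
$S{\left(g \right)} = -3$ ($S{\left(g \right)} = \left(-3 + g\right) - g = -3$)
$L{\left(U,W \right)} = W - 3 U W$ ($L{\left(U,W \right)} = - 3 U W + W = W - 3 U W$)
$y{\left(a,Y \right)} = -517$ ($y{\left(a,Y \right)} = 11 \left(1 - 3 \left(8 + 8\right)\right) = 11 \left(1 - 48\right) = 11 \left(-47\right) = -517$)
$\left(u{\left(334 \right)} + y{\left(-502,-361 \right)}\right) + 120133 = \left(334 - 517\right) + 120133 = -183 + 120133 = 119950$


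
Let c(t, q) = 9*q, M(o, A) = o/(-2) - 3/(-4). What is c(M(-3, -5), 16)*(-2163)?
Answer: -311472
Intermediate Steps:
M(o, A) = ¾ - o/2 (M(o, A) = o*(-½) - 3*(-¼) = -o/2 + ¾ = ¾ - o/2)
c(M(-3, -5), 16)*(-2163) = (9*16)*(-2163) = 144*(-2163) = -311472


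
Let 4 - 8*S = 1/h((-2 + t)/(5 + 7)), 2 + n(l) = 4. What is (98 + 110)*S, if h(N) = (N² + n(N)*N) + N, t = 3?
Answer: 104/37 ≈ 2.8108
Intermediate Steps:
n(l) = 2 (n(l) = -2 + 4 = 2)
h(N) = N² + 3*N (h(N) = (N² + 2*N) + N = N² + 3*N)
S = 1/74 (S = ½ - (5 + 7)/((-2 + 3)*(3 + (-2 + 3)/(5 + 7)))/8 = ½ - 12/(3 + 1/12)/8 = ½ - 1/(8*((1/12)*(37/12))) = ½ - 1/(8*37/144) = ½ - ⅛*144/37 = ½ - 18/37 = 1/74 ≈ 0.013514)
(98 + 110)*S = (98 + 110)*(1/74) = 208*(1/74) = 104/37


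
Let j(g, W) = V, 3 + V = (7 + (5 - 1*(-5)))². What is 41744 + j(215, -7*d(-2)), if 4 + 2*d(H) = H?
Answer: 42030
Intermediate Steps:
d(H) = -2 + H/2
V = 286 (V = -3 + (7 + (5 - 1*(-5)))² = -3 + (7 + (5 + 5))² = -3 + (7 + 10)² = -3 + 17² = -3 + 289 = 286)
j(g, W) = 286
41744 + j(215, -7*d(-2)) = 41744 + 286 = 42030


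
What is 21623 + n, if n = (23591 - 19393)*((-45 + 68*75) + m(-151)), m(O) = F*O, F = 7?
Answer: 16805227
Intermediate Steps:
m(O) = 7*O
n = 16783604 (n = (23591 - 19393)*((-45 + 68*75) + 7*(-151)) = 4198*((-45 + 5100) - 1057) = 4198*(5055 - 1057) = 4198*3998 = 16783604)
21623 + n = 21623 + 16783604 = 16805227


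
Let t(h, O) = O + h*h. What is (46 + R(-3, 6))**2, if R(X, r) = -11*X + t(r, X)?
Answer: 12544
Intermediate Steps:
t(h, O) = O + h**2
R(X, r) = r**2 - 10*X (R(X, r) = -11*X + (X + r**2) = r**2 - 10*X)
(46 + R(-3, 6))**2 = (46 + (6**2 - 10*(-3)))**2 = (46 + (36 + 30))**2 = (46 + 66)**2 = 112**2 = 12544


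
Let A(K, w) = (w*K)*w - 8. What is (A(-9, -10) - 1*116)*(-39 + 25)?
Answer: 14336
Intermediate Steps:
A(K, w) = -8 + K*w**2 (A(K, w) = (K*w)*w - 8 = K*w**2 - 8 = -8 + K*w**2)
(A(-9, -10) - 1*116)*(-39 + 25) = ((-8 - 9*(-10)**2) - 1*116)*(-39 + 25) = ((-8 - 9*100) - 116)*(-14) = ((-8 - 900) - 116)*(-14) = (-908 - 116)*(-14) = -1024*(-14) = 14336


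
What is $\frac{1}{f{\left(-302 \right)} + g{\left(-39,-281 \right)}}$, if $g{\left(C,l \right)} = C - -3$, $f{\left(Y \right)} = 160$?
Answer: $\frac{1}{124} \approx 0.0080645$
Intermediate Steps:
$g{\left(C,l \right)} = 3 + C$ ($g{\left(C,l \right)} = C + 3 = 3 + C$)
$\frac{1}{f{\left(-302 \right)} + g{\left(-39,-281 \right)}} = \frac{1}{160 + \left(3 - 39\right)} = \frac{1}{160 - 36} = \frac{1}{124}$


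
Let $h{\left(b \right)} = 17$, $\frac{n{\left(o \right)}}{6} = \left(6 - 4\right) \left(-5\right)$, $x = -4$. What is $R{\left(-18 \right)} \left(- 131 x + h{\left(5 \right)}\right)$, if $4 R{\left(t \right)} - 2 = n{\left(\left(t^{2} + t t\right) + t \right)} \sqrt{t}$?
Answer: $\frac{541}{2} - 24345 i \sqrt{2} \approx 270.5 - 34429.0 i$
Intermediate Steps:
$n{\left(o \right)} = -60$ ($n{\left(o \right)} = 6 \left(6 - 4\right) \left(-5\right) = 6 \cdot 2 \left(-5\right) = 6 \left(-10\right) = -60$)
$R{\left(t \right)} = \frac{1}{2} - 15 \sqrt{t}$ ($R{\left(t \right)} = \frac{1}{2} + \frac{\left(-60\right) \sqrt{t}}{4} = \frac{1}{2} - 15 \sqrt{t}$)
$R{\left(-18 \right)} \left(- 131 x + h{\left(5 \right)}\right) = \left(\frac{1}{2} - 15 \sqrt{-18}\right) \left(\left(-131\right) \left(-4\right) + 17\right) = \left(\frac{1}{2} - 15 \cdot 3 i \sqrt{2}\right) \left(524 + 17\right) = \left(\frac{1}{2} - 45 i \sqrt{2}\right) 541 = \frac{541}{2} - 24345 i \sqrt{2}$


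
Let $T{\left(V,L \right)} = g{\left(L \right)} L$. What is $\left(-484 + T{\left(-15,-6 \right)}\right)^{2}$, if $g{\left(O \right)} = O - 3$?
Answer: $184900$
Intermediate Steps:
$g{\left(O \right)} = -3 + O$
$T{\left(V,L \right)} = L \left(-3 + L\right)$ ($T{\left(V,L \right)} = \left(-3 + L\right) L = L \left(-3 + L\right)$)
$\left(-484 + T{\left(-15,-6 \right)}\right)^{2} = \left(-484 - 6 \left(-3 - 6\right)\right)^{2} = \left(-484 - -54\right)^{2} = \left(-484 + 54\right)^{2} = \left(-430\right)^{2} = 184900$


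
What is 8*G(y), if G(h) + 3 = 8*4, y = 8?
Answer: 232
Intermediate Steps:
G(h) = 29 (G(h) = -3 + 8*4 = -3 + 32 = 29)
8*G(y) = 8*29 = 232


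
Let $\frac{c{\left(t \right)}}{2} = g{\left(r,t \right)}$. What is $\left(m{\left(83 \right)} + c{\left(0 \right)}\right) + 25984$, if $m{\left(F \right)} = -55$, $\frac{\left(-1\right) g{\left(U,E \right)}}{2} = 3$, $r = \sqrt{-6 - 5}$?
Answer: $25917$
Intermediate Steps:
$r = i \sqrt{11}$ ($r = \sqrt{-11} = i \sqrt{11} \approx 3.3166 i$)
$g{\left(U,E \right)} = -6$ ($g{\left(U,E \right)} = \left(-2\right) 3 = -6$)
$c{\left(t \right)} = -12$ ($c{\left(t \right)} = 2 \left(-6\right) = -12$)
$\left(m{\left(83 \right)} + c{\left(0 \right)}\right) + 25984 = \left(-55 - 12\right) + 25984 = -67 + 25984 = 25917$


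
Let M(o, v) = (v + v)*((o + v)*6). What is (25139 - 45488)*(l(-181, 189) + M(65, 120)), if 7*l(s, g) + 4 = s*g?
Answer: -5321516409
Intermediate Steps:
l(s, g) = -4/7 + g*s/7 (l(s, g) = -4/7 + (s*g)/7 = -4/7 + (g*s)/7 = -4/7 + g*s/7)
M(o, v) = 2*v*(6*o + 6*v) (M(o, v) = (2*v)*(6*o + 6*v) = 2*v*(6*o + 6*v))
(25139 - 45488)*(l(-181, 189) + M(65, 120)) = (25139 - 45488)*((-4/7 + (⅐)*189*(-181)) + 12*120*(65 + 120)) = -20349*((-4/7 - 4887) + 12*120*185) = -20349*(-34213/7 + 266400) = -20349*1830587/7 = -5321516409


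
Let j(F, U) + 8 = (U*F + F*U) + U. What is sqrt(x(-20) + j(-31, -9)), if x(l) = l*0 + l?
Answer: sqrt(521) ≈ 22.825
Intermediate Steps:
j(F, U) = -8 + U + 2*F*U (j(F, U) = -8 + ((U*F + F*U) + U) = -8 + ((F*U + F*U) + U) = -8 + (2*F*U + U) = -8 + (U + 2*F*U) = -8 + U + 2*F*U)
x(l) = l (x(l) = 0 + l = l)
sqrt(x(-20) + j(-31, -9)) = sqrt(-20 + (-8 - 9 + 2*(-31)*(-9))) = sqrt(-20 + (-8 - 9 + 558)) = sqrt(-20 + 541) = sqrt(521)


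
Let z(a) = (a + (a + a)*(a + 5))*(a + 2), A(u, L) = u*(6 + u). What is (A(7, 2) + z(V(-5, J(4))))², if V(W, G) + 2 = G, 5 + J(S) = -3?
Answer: 395641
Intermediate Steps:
J(S) = -8 (J(S) = -5 - 3 = -8)
V(W, G) = -2 + G
z(a) = (2 + a)*(a + 2*a*(5 + a)) (z(a) = (a + (2*a)*(5 + a))*(2 + a) = (a + 2*a*(5 + a))*(2 + a) = (2 + a)*(a + 2*a*(5 + a)))
(A(7, 2) + z(V(-5, J(4))))² = (7*(6 + 7) + (-2 - 8)*(22 + 2*(-2 - 8)² + 15*(-2 - 8)))² = (7*13 - 10*(22 + 2*(-10)² + 15*(-10)))² = (91 - 10*(22 + 2*100 - 150))² = (91 - 10*(22 + 200 - 150))² = (91 - 10*72)² = (91 - 720)² = (-629)² = 395641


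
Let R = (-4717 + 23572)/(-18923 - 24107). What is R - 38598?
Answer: -332178159/8606 ≈ -38598.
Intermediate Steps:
R = -3771/8606 (R = 18855/(-43030) = 18855*(-1/43030) = -3771/8606 ≈ -0.43818)
R - 38598 = -3771/8606 - 38598 = -332178159/8606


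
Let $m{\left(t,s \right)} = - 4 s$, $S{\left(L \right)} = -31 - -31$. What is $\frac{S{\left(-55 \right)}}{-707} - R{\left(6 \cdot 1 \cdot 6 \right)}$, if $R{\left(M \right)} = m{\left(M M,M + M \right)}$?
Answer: $288$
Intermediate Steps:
$S{\left(L \right)} = 0$ ($S{\left(L \right)} = -31 + 31 = 0$)
$R{\left(M \right)} = - 8 M$ ($R{\left(M \right)} = - 4 \left(M + M\right) = - 4 \cdot 2 M = - 8 M$)
$\frac{S{\left(-55 \right)}}{-707} - R{\left(6 \cdot 1 \cdot 6 \right)} = \frac{0}{-707} - - 8 \cdot 6 \cdot 1 \cdot 6 = 0 \left(- \frac{1}{707}\right) - - 8 \cdot 6 \cdot 6 = 0 - \left(-8\right) 36 = 0 - -288 = 0 + 288 = 288$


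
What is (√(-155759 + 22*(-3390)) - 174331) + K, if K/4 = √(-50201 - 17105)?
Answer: -174331 + I*√230339 + 4*I*√67306 ≈ -1.7433e+5 + 1517.7*I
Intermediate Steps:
K = 4*I*√67306 (K = 4*√(-50201 - 17105) = 4*√(-67306) = 4*(I*√67306) = 4*I*√67306 ≈ 1037.7*I)
(√(-155759 + 22*(-3390)) - 174331) + K = (√(-155759 + 22*(-3390)) - 174331) + 4*I*√67306 = (√(-155759 - 74580) - 174331) + 4*I*√67306 = (√(-230339) - 174331) + 4*I*√67306 = (I*√230339 - 174331) + 4*I*√67306 = (-174331 + I*√230339) + 4*I*√67306 = -174331 + I*√230339 + 4*I*√67306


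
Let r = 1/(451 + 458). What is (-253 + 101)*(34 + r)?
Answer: -4697864/909 ≈ -5168.2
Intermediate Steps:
r = 1/909 ≈ 0.0011001
(-253 + 101)*(34 + r) = (-253 + 101)*(34 + 1/909) = -152*30907/909 = -4697864/909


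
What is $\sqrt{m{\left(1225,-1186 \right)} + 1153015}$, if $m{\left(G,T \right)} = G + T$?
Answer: $\sqrt{1153054} \approx 1073.8$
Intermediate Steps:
$\sqrt{m{\left(1225,-1186 \right)} + 1153015} = \sqrt{\left(1225 - 1186\right) + 1153015} = \sqrt{39 + 1153015} = \sqrt{1153054}$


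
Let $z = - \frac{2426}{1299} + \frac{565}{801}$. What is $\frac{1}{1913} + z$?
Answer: $- \frac{770777728}{663491529} \approx -1.1617$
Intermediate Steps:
$z = - \frac{403097}{346833}$ ($z = \left(-2426\right) \frac{1}{1299} + 565 \cdot \frac{1}{801} = - \frac{2426}{1299} + \frac{565}{801} = - \frac{403097}{346833} \approx -1.1622$)
$\frac{1}{1913} + z = \frac{1}{1913} - \frac{403097}{346833} = - \frac{770777728}{663491529}$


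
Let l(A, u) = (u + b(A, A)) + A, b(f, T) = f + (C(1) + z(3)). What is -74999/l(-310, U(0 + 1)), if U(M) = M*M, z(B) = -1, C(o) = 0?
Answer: 74999/620 ≈ 120.97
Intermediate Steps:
U(M) = M**2
b(f, T) = -1 + f (b(f, T) = f + (0 - 1) = f - 1 = -1 + f)
l(A, u) = -1 + u + 2*A (l(A, u) = (u + (-1 + A)) + A = (-1 + A + u) + A = -1 + u + 2*A)
-74999/l(-310, U(0 + 1)) = -74999/(-1 + (0 + 1)**2 + 2*(-310)) = -74999/(-1 + 1**2 - 620) = -74999/(-1 + 1 - 620) = -74999/(-620) = -74999*(-1/620) = 74999/620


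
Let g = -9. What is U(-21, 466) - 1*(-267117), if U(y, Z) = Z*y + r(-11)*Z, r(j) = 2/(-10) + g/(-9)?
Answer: 1288519/5 ≈ 2.5770e+5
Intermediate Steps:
r(j) = ⅘ (r(j) = 2/(-10) - 9/(-9) = 2*(-⅒) - 9*(-⅑) = -⅕ + 1 = ⅘)
U(y, Z) = 4*Z/5 + Z*y (U(y, Z) = Z*y + 4*Z/5 = 4*Z/5 + Z*y)
U(-21, 466) - 1*(-267117) = (⅕)*466*(4 + 5*(-21)) - 1*(-267117) = (⅕)*466*(4 - 105) + 267117 = (⅕)*466*(-101) + 267117 = -47066/5 + 267117 = 1288519/5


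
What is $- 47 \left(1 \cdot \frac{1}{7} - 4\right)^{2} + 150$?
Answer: $- \frac{26913}{49} \approx -549.25$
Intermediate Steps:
$- 47 \left(1 \cdot \frac{1}{7} - 4\right)^{2} + 150 = - 47 \left(\frac{1}{7} - 4\right)^{2} + 150 = - 47 \left(- \frac{27}{7}\right)^{2} + 150 = \left(-47\right) \frac{729}{49} + 150 = - \frac{34263}{49} + 150 = - \frac{26913}{49}$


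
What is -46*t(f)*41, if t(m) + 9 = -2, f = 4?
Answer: 20746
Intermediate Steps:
t(m) = -11 (t(m) = -9 - 2 = -11)
-46*t(f)*41 = -46*(-11)*41 = 506*41 = 20746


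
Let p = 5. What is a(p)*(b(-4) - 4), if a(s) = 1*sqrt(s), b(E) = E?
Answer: -8*sqrt(5) ≈ -17.889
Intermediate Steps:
a(s) = sqrt(s)
a(p)*(b(-4) - 4) = sqrt(5)*(-4 - 4) = sqrt(5)*(-8) = -8*sqrt(5)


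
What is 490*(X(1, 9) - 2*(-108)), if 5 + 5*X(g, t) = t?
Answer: 106232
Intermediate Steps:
X(g, t) = -1 + t/5
490*(X(1, 9) - 2*(-108)) = 490*((-1 + (1/5)*9) - 2*(-108)) = 490*((-1 + 9/5) + 216) = 490*(4/5 + 216) = 490*(1084/5) = 106232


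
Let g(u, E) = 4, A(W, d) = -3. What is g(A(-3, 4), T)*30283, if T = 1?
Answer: 121132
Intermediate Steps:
g(A(-3, 4), T)*30283 = 4*30283 = 121132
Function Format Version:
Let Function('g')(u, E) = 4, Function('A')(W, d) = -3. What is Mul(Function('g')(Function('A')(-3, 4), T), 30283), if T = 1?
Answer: 121132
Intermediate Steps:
Mul(Function('g')(Function('A')(-3, 4), T), 30283) = Mul(4, 30283) = 121132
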